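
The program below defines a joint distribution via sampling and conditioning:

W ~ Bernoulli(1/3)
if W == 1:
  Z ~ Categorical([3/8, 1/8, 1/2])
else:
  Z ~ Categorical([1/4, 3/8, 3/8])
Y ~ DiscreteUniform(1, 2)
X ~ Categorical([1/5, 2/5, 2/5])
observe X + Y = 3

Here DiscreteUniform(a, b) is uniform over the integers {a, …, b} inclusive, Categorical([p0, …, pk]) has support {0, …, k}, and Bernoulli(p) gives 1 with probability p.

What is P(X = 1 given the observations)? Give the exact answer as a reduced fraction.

Enumerate traces; 12 have nonzero weight after conditioning:
  (W=0, Z=0, Y=1, X=2) weight 1/30
  (W=0, Z=0, Y=2, X=1) weight 1/30
  (W=0, Z=1, Y=1, X=2) weight 1/20
  (W=0, Z=1, Y=2, X=1) weight 1/20
  (W=0, Z=2, Y=1, X=2) weight 1/20
  (W=0, Z=2, Y=2, X=1) weight 1/20
  (W=1, Z=0, Y=1, X=2) weight 1/40
  (W=1, Z=0, Y=2, X=1) weight 1/40
  … 4 more
Group by X:
  weight(X=1) = 1/5
  weight(X=2) = 1/5
Total weight = 1/5 + 1/5 = 2/5
P(X=1 | obs) = 1/5 / 2/5 = 1/2
P(X=2 | obs) = 1/5 / 2/5 = 1/2

P(X = 1 | obs) = 1/2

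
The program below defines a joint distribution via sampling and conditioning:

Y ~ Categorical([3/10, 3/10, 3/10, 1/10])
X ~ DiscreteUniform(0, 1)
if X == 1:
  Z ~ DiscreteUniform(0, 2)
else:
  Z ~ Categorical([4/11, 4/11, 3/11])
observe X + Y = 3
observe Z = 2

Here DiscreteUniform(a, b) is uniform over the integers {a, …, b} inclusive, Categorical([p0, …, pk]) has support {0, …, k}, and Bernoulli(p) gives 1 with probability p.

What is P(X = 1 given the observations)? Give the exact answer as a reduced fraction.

P(X = 1 | obs) = 11/14

Enumerate traces; 2 have nonzero weight after conditioning:
  (Y=2, X=1, Z=2) weight 1/20
  (Y=3, X=0, Z=2) weight 3/220
Group by X:
  weight(X=0) = 3/220
  weight(X=1) = 1/20
Total weight = 3/220 + 1/20 = 7/110
P(X=0 | obs) = 3/220 / 7/110 = 3/14
P(X=1 | obs) = 1/20 / 7/110 = 11/14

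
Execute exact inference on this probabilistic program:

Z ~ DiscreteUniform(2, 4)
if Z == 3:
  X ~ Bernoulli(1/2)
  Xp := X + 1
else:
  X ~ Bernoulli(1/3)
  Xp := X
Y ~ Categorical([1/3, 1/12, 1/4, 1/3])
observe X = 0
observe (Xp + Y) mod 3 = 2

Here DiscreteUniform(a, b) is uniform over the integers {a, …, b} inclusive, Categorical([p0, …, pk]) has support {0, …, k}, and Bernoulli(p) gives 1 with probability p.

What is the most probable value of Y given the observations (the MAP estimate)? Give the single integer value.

Enumerate traces; 3 have nonzero weight after conditioning:
  (Z=2, X=0, Y=2) weight 1/18
  (Z=3, X=0, Y=1) weight 1/72
  (Z=4, X=0, Y=2) weight 1/18
Group by Y:
  weight(Y=1) = 1/72
  weight(Y=2) = 1/9
Total weight = 1/72 + 1/9 = 1/8
P(Y=1 | obs) = 1/72 / 1/8 = 1/9
P(Y=2 | obs) = 1/9 / 1/8 = 8/9
argmax = 2

argmax_v P(Y = v | obs) = 2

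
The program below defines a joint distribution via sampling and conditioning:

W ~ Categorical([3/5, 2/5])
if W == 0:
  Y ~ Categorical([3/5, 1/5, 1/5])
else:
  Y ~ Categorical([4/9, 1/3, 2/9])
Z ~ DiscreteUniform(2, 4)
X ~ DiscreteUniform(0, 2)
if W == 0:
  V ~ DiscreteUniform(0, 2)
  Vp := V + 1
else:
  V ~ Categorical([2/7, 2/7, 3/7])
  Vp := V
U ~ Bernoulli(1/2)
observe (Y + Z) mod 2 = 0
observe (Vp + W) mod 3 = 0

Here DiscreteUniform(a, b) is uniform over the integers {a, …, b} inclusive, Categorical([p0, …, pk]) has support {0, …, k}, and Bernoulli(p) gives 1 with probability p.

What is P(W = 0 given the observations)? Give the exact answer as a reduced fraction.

P(W = 0 | obs) = 63/113

Enumerate traces; 60 have nonzero weight after conditioning:
  (W=0, Y=0, Z=2, X=0, V=2, U=0) weight 1/150
  (W=0, Y=0, Z=2, X=0, V=2, U=1) weight 1/150
  (W=0, Y=0, Z=2, X=1, V=2, U=0) weight 1/150
  (W=0, Y=0, Z=2, X=1, V=2, U=1) weight 1/150
  (W=0, Y=0, Z=2, X=2, V=2, U=0) weight 1/150
  (W=0, Y=0, Z=2, X=2, V=2, U=1) weight 1/150
  (W=0, Y=0, Z=4, X=0, V=2, U=0) weight 1/150
  (W=0, Y=0, Z=4, X=0, V=2, U=1) weight 1/150
  (W=1, Y=0, Z=2, X=0, V=2, U=0) weight 4/945
  … 51 more
Group by W:
  weight(W=0) = 3/25
  weight(W=1) = 2/21
Total weight = 3/25 + 2/21 = 113/525
P(W=0 | obs) = 3/25 / 113/525 = 63/113
P(W=1 | obs) = 2/21 / 113/525 = 50/113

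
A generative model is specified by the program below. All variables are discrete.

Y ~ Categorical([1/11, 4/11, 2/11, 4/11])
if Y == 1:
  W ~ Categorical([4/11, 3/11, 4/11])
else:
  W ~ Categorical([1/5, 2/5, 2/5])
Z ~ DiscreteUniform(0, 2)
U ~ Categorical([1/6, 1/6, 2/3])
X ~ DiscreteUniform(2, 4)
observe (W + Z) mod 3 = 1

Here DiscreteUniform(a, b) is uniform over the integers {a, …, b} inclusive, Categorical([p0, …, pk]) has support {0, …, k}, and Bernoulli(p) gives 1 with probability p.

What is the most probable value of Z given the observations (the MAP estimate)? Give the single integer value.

argmax_v P(Z = v | obs) = 2

Enumerate traces; 108 have nonzero weight after conditioning:
  (Y=0, W=0, Z=1, U=0, X=2) weight 1/2970
  (Y=0, W=0, Z=1, U=0, X=3) weight 1/2970
  (Y=0, W=0, Z=1, U=0, X=4) weight 1/2970
  (Y=0, W=0, Z=1, U=1, X=2) weight 1/2970
  (Y=0, W=0, Z=1, U=1, X=3) weight 1/2970
  (Y=0, W=0, Z=1, U=1, X=4) weight 1/2970
  (Y=0, W=0, Z=1, U=2, X=2) weight 2/1485
  (Y=0, W=0, Z=1, U=2, X=3) weight 2/1485
  (Y=0, W=1, Z=0, U=0, X=2) weight 1/1485
  (Y=0, W=2, Z=2, U=0, X=2) weight 1/1485
  … 98 more
Group by Z:
  weight(Z=0) = 214/1815
  weight(Z=1) = 157/1815
  weight(Z=2) = 78/605
Total weight = 214/1815 + 157/1815 + 78/605 = 1/3
P(Z=0 | obs) = 214/1815 / 1/3 = 214/605
P(Z=1 | obs) = 157/1815 / 1/3 = 157/605
P(Z=2 | obs) = 78/605 / 1/3 = 234/605
argmax = 2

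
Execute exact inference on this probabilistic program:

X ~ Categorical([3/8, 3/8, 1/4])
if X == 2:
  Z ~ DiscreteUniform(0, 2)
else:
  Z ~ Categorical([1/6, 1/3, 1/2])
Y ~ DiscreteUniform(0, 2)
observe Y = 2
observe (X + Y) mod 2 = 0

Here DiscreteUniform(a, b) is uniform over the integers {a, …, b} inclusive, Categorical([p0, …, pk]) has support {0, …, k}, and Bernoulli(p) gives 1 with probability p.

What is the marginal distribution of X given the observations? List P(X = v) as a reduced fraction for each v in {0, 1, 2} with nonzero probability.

P(X=0) = 3/5, P(X=2) = 2/5

Enumerate traces; 6 have nonzero weight after conditioning:
  (X=0, Z=0, Y=2) weight 1/48
  (X=0, Z=1, Y=2) weight 1/24
  (X=0, Z=2, Y=2) weight 1/16
  (X=2, Z=0, Y=2) weight 1/36
  (X=2, Z=1, Y=2) weight 1/36
  (X=2, Z=2, Y=2) weight 1/36
Group by X:
  weight(X=0) = 1/8
  weight(X=2) = 1/12
Total weight = 1/8 + 1/12 = 5/24
P(X=0 | obs) = 1/8 / 5/24 = 3/5
P(X=2 | obs) = 1/12 / 5/24 = 2/5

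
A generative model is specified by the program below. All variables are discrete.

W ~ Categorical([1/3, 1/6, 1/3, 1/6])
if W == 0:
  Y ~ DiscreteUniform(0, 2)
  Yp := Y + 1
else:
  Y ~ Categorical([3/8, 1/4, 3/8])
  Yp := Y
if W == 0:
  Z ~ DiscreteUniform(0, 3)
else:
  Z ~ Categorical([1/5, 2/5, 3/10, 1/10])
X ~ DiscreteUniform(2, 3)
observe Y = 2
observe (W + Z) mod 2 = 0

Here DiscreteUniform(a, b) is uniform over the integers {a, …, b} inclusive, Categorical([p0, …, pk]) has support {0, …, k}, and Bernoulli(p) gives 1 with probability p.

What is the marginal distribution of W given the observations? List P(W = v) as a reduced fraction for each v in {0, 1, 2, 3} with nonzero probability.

P(W=0) = 4/13, P(W=1) = 9/52, P(W=2) = 9/26, P(W=3) = 9/52

Enumerate traces; 16 have nonzero weight after conditioning:
  (W=0, Y=2, Z=0, X=2) weight 1/72
  (W=0, Y=2, Z=0, X=3) weight 1/72
  (W=0, Y=2, Z=2, X=2) weight 1/72
  (W=0, Y=2, Z=2, X=3) weight 1/72
  (W=1, Y=2, Z=1, X=2) weight 1/80
  (W=1, Y=2, Z=1, X=3) weight 1/80
  (W=1, Y=2, Z=3, X=2) weight 1/320
  (W=1, Y=2, Z=3, X=3) weight 1/320
  (W=2, Y=2, Z=0, X=2) weight 1/80
  (W=3, Y=2, Z=1, X=2) weight 1/80
  … 6 more
Group by W:
  weight(W=0) = 1/18
  weight(W=1) = 1/32
  weight(W=2) = 1/16
  weight(W=3) = 1/32
Total weight = 1/18 + 1/32 + 1/16 + 1/32 = 13/72
P(W=0 | obs) = 1/18 / 13/72 = 4/13
P(W=1 | obs) = 1/32 / 13/72 = 9/52
P(W=2 | obs) = 1/16 / 13/72 = 9/26
P(W=3 | obs) = 1/32 / 13/72 = 9/52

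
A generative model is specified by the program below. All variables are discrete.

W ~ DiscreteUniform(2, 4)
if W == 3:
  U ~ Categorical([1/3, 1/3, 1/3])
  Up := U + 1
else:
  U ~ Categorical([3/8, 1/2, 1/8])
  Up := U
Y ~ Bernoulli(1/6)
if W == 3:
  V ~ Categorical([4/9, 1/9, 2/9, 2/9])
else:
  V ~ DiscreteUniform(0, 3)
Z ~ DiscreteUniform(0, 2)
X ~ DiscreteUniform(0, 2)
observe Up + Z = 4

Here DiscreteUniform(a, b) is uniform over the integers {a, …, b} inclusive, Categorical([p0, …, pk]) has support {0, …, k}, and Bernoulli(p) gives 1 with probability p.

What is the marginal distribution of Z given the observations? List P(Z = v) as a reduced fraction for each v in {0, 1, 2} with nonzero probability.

Enumerate traces; 96 have nonzero weight after conditioning:
  (W=2, U=2, Y=0, V=0, Z=2, X=0) weight 5/5184
  (W=2, U=2, Y=0, V=0, Z=2, X=1) weight 5/5184
  (W=2, U=2, Y=0, V=0, Z=2, X=2) weight 5/5184
  (W=2, U=2, Y=0, V=1, Z=2, X=0) weight 5/5184
  (W=2, U=2, Y=0, V=1, Z=2, X=1) weight 5/5184
  (W=2, U=2, Y=0, V=1, Z=2, X=2) weight 5/5184
  (W=2, U=2, Y=0, V=2, Z=2, X=0) weight 5/5184
  (W=2, U=2, Y=0, V=2, Z=2, X=1) weight 5/5184
  (W=3, U=2, Y=0, V=0, Z=1, X=0) weight 10/2187
  … 87 more
Group by Z:
  weight(Z=1) = 1/27
  weight(Z=2) = 7/108
Total weight = 1/27 + 7/108 = 11/108
P(Z=1 | obs) = 1/27 / 11/108 = 4/11
P(Z=2 | obs) = 7/108 / 11/108 = 7/11

P(Z=1) = 4/11, P(Z=2) = 7/11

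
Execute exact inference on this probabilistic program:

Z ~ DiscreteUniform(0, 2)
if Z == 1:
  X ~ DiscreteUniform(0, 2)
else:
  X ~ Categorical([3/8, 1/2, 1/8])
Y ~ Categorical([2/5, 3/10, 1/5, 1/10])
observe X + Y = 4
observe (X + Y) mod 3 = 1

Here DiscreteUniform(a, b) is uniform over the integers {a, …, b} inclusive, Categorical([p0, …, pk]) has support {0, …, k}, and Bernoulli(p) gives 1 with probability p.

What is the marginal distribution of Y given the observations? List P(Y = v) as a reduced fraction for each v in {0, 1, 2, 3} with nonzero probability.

Enumerate traces; 6 have nonzero weight after conditioning:
  (Z=0, X=1, Y=3) weight 1/60
  (Z=0, X=2, Y=2) weight 1/120
  (Z=1, X=1, Y=3) weight 1/90
  (Z=1, X=2, Y=2) weight 1/45
  (Z=2, X=1, Y=3) weight 1/60
  (Z=2, X=2, Y=2) weight 1/120
Group by Y:
  weight(Y=2) = 7/180
  weight(Y=3) = 2/45
Total weight = 7/180 + 2/45 = 1/12
P(Y=2 | obs) = 7/180 / 1/12 = 7/15
P(Y=3 | obs) = 2/45 / 1/12 = 8/15

P(Y=2) = 7/15, P(Y=3) = 8/15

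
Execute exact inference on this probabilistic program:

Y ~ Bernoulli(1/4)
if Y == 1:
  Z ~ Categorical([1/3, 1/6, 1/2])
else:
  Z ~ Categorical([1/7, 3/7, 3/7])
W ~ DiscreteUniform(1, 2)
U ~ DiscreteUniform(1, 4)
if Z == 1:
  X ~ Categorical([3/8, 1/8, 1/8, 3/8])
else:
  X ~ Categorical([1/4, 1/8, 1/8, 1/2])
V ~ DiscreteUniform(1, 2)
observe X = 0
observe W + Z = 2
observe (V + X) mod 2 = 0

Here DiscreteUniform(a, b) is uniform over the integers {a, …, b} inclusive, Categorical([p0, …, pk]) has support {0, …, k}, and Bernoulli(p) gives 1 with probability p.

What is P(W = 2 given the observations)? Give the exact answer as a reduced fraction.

Enumerate traces; 16 have nonzero weight after conditioning:
  (Y=0, Z=0, W=2, U=1, X=0, V=2) weight 3/1792
  (Y=0, Z=0, W=2, U=2, X=0, V=2) weight 3/1792
  (Y=0, Z=0, W=2, U=3, X=0, V=2) weight 3/1792
  (Y=0, Z=0, W=2, U=4, X=0, V=2) weight 3/1792
  (Y=0, Z=1, W=1, U=1, X=0, V=2) weight 27/3584
  (Y=0, Z=1, W=1, U=2, X=0, V=2) weight 27/3584
  (Y=0, Z=1, W=1, U=3, X=0, V=2) weight 27/3584
  (Y=0, Z=1, W=1, U=4, X=0, V=2) weight 27/3584
  … 8 more
Group by W:
  weight(W=1) = 61/1792
  weight(W=2) = 1/84
Total weight = 61/1792 + 1/84 = 247/5376
P(W=1 | obs) = 61/1792 / 247/5376 = 183/247
P(W=2 | obs) = 1/84 / 247/5376 = 64/247

P(W = 2 | obs) = 64/247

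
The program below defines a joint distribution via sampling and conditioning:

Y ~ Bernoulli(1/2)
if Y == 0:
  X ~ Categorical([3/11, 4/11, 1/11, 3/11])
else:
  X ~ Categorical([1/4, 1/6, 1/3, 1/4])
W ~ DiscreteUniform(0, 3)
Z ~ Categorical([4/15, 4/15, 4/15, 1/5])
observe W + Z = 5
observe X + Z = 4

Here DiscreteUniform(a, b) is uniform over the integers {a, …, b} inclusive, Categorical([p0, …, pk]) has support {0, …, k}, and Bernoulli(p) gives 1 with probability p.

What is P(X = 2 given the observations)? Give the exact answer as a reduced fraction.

P(X = 2 | obs) = 16/31

Enumerate traces; 4 have nonzero weight after conditioning:
  (Y=0, X=1, W=2, Z=3) weight 1/110
  (Y=0, X=2, W=3, Z=2) weight 1/330
  (Y=1, X=1, W=2, Z=3) weight 1/240
  (Y=1, X=2, W=3, Z=2) weight 1/90
Group by X:
  weight(X=1) = 7/528
  weight(X=2) = 7/495
Total weight = 7/528 + 7/495 = 217/7920
P(X=1 | obs) = 7/528 / 217/7920 = 15/31
P(X=2 | obs) = 7/495 / 217/7920 = 16/31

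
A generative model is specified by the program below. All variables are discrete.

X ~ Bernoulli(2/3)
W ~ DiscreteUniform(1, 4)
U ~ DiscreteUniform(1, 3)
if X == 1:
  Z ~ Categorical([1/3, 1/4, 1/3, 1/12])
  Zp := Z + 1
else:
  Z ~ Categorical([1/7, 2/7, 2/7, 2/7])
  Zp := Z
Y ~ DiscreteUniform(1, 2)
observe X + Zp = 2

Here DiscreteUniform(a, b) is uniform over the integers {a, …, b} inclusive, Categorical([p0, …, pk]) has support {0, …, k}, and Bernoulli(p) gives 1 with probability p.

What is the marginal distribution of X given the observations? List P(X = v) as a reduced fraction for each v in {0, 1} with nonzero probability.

P(X=0) = 3/10, P(X=1) = 7/10

Enumerate traces; 48 have nonzero weight after conditioning:
  (X=0, W=1, U=1, Z=2, Y=1) weight 1/252
  (X=0, W=1, U=1, Z=2, Y=2) weight 1/252
  (X=0, W=1, U=2, Z=2, Y=1) weight 1/252
  (X=0, W=1, U=2, Z=2, Y=2) weight 1/252
  (X=0, W=1, U=3, Z=2, Y=1) weight 1/252
  (X=0, W=1, U=3, Z=2, Y=2) weight 1/252
  (X=0, W=2, U=1, Z=2, Y=1) weight 1/252
  (X=0, W=2, U=1, Z=2, Y=2) weight 1/252
  (X=1, W=1, U=1, Z=0, Y=1) weight 1/108
  … 39 more
Group by X:
  weight(X=0) = 2/21
  weight(X=1) = 2/9
Total weight = 2/21 + 2/9 = 20/63
P(X=0 | obs) = 2/21 / 20/63 = 3/10
P(X=1 | obs) = 2/9 / 20/63 = 7/10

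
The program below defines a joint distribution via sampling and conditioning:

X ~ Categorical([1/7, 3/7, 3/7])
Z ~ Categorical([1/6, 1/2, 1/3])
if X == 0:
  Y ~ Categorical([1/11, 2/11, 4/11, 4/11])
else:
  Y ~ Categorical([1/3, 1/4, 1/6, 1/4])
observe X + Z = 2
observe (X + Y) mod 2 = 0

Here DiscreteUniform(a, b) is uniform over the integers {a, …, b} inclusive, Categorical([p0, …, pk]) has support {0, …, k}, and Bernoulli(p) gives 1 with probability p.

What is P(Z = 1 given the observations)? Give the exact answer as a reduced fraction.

P(Z = 1 | obs) = 99/152

Enumerate traces; 6 have nonzero weight after conditioning:
  (X=0, Z=2, Y=0) weight 1/231
  (X=0, Z=2, Y=2) weight 4/231
  (X=1, Z=1, Y=1) weight 3/56
  (X=1, Z=1, Y=3) weight 3/56
  (X=2, Z=0, Y=0) weight 1/42
  (X=2, Z=0, Y=2) weight 1/84
Group by Z:
  weight(Z=0) = 1/28
  weight(Z=1) = 3/28
  weight(Z=2) = 5/231
Total weight = 1/28 + 3/28 + 5/231 = 38/231
P(Z=0 | obs) = 1/28 / 38/231 = 33/152
P(Z=1 | obs) = 3/28 / 38/231 = 99/152
P(Z=2 | obs) = 5/231 / 38/231 = 5/38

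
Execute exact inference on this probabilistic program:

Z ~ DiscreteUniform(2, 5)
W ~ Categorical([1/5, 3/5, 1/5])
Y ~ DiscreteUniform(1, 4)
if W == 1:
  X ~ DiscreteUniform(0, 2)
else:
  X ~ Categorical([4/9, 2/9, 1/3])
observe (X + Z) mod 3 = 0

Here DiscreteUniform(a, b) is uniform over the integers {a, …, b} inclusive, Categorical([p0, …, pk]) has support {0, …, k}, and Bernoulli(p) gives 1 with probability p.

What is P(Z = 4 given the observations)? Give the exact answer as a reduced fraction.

Enumerate traces; 48 have nonzero weight after conditioning:
  (Z=2, W=0, Y=1, X=1) weight 1/360
  (Z=2, W=0, Y=2, X=1) weight 1/360
  (Z=2, W=0, Y=3, X=1) weight 1/360
  (Z=2, W=0, Y=4, X=1) weight 1/360
  (Z=2, W=1, Y=1, X=1) weight 1/80
  (Z=2, W=1, Y=2, X=1) weight 1/80
  (Z=2, W=1, Y=3, X=1) weight 1/80
  (Z=2, W=1, Y=4, X=1) weight 1/80
  (Z=3, W=0, Y=1, X=0) weight 1/180
  (Z=4, W=0, Y=1, X=2) weight 1/240
  … 38 more
Group by Z:
  weight(Z=2) = 13/180
  weight(Z=3) = 17/180
  weight(Z=4) = 1/12
  weight(Z=5) = 13/180
Total weight = 13/180 + 17/180 + 1/12 + 13/180 = 29/90
P(Z=2 | obs) = 13/180 / 29/90 = 13/58
P(Z=3 | obs) = 17/180 / 29/90 = 17/58
P(Z=4 | obs) = 1/12 / 29/90 = 15/58
P(Z=5 | obs) = 13/180 / 29/90 = 13/58

P(Z = 4 | obs) = 15/58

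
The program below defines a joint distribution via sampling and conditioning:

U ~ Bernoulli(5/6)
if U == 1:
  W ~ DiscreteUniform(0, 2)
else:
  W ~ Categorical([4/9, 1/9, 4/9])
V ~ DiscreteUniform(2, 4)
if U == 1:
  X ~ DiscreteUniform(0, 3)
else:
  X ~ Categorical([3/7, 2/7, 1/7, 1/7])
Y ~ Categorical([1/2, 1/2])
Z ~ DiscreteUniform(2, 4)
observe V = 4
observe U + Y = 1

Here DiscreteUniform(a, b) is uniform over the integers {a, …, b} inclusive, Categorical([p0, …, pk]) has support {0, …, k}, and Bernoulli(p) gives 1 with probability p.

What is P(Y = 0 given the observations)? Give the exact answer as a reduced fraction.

Enumerate traces; 72 have nonzero weight after conditioning:
  (U=0, W=0, V=4, X=0, Y=1, Z=2) weight 1/567
  (U=0, W=0, V=4, X=0, Y=1, Z=3) weight 1/567
  (U=0, W=0, V=4, X=0, Y=1, Z=4) weight 1/567
  (U=0, W=0, V=4, X=1, Y=1, Z=2) weight 2/1701
  (U=0, W=0, V=4, X=1, Y=1, Z=3) weight 2/1701
  (U=0, W=0, V=4, X=1, Y=1, Z=4) weight 2/1701
  (U=0, W=0, V=4, X=2, Y=1, Z=2) weight 1/1701
  (U=0, W=0, V=4, X=2, Y=1, Z=3) weight 1/1701
  (U=1, W=0, V=4, X=0, Y=0, Z=2) weight 5/1296
  … 63 more
Group by Y:
  weight(Y=0) = 5/36
  weight(Y=1) = 1/36
Total weight = 5/36 + 1/36 = 1/6
P(Y=0 | obs) = 5/36 / 1/6 = 5/6
P(Y=1 | obs) = 1/36 / 1/6 = 1/6

P(Y = 0 | obs) = 5/6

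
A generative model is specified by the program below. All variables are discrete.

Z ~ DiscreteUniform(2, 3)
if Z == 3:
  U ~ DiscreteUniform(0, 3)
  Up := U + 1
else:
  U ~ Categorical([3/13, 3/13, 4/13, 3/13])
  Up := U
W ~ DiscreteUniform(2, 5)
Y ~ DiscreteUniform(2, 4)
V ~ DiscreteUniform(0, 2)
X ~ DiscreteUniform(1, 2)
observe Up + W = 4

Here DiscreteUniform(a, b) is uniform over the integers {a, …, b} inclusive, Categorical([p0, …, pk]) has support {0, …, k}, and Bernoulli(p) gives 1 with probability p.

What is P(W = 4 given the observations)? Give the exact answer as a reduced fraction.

Enumerate traces; 90 have nonzero weight after conditioning:
  (Z=2, U=0, W=4, Y=2, V=0, X=1) weight 1/624
  (Z=2, U=0, W=4, Y=2, V=0, X=2) weight 1/624
  (Z=2, U=0, W=4, Y=2, V=1, X=1) weight 1/624
  (Z=2, U=0, W=4, Y=2, V=1, X=2) weight 1/624
  (Z=2, U=0, W=4, Y=2, V=2, X=1) weight 1/624
  (Z=2, U=0, W=4, Y=2, V=2, X=2) weight 1/624
  (Z=2, U=0, W=4, Y=3, V=0, X=1) weight 1/624
  (Z=2, U=0, W=4, Y=3, V=0, X=2) weight 1/624
  (Z=2, U=1, W=3, Y=2, V=0, X=1) weight 1/624
  (Z=2, U=2, W=2, Y=2, V=0, X=1) weight 1/468
  … 80 more
Group by W:
  weight(W=2) = 29/416
  weight(W=3) = 25/416
  weight(W=4) = 3/104
Total weight = 29/416 + 25/416 + 3/104 = 33/208
P(W=2 | obs) = 29/416 / 33/208 = 29/66
P(W=3 | obs) = 25/416 / 33/208 = 25/66
P(W=4 | obs) = 3/104 / 33/208 = 2/11

P(W = 4 | obs) = 2/11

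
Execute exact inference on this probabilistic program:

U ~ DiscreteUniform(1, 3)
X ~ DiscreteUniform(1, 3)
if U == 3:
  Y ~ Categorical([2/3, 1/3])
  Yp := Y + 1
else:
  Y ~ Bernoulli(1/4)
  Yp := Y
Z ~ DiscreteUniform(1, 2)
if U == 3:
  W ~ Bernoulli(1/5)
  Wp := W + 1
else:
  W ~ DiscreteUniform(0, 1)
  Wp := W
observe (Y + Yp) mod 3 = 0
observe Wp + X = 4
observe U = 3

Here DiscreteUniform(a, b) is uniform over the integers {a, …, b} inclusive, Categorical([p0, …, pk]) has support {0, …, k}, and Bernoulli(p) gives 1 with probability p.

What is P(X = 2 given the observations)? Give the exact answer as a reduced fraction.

Enumerate traces; 4 have nonzero weight after conditioning:
  (U=3, X=2, Y=1, Z=1, W=1) weight 1/270
  (U=3, X=2, Y=1, Z=2, W=1) weight 1/270
  (U=3, X=3, Y=1, Z=1, W=0) weight 2/135
  (U=3, X=3, Y=1, Z=2, W=0) weight 2/135
Group by X:
  weight(X=2) = 1/135
  weight(X=3) = 4/135
Total weight = 1/135 + 4/135 = 1/27
P(X=2 | obs) = 1/135 / 1/27 = 1/5
P(X=3 | obs) = 4/135 / 1/27 = 4/5

P(X = 2 | obs) = 1/5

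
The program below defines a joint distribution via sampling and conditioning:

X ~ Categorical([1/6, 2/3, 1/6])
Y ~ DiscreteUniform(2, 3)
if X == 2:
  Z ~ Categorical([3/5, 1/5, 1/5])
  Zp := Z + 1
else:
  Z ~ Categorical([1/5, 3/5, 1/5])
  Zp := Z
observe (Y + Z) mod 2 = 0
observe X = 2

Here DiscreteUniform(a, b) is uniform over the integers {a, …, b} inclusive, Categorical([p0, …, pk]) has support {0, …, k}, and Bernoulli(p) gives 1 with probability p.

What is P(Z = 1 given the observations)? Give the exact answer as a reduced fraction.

P(Z = 1 | obs) = 1/5

Enumerate traces; 3 have nonzero weight after conditioning:
  (X=2, Y=2, Z=0) weight 1/20
  (X=2, Y=2, Z=2) weight 1/60
  (X=2, Y=3, Z=1) weight 1/60
Group by Z:
  weight(Z=0) = 1/20
  weight(Z=1) = 1/60
  weight(Z=2) = 1/60
Total weight = 1/20 + 1/60 + 1/60 = 1/12
P(Z=0 | obs) = 1/20 / 1/12 = 3/5
P(Z=1 | obs) = 1/60 / 1/12 = 1/5
P(Z=2 | obs) = 1/60 / 1/12 = 1/5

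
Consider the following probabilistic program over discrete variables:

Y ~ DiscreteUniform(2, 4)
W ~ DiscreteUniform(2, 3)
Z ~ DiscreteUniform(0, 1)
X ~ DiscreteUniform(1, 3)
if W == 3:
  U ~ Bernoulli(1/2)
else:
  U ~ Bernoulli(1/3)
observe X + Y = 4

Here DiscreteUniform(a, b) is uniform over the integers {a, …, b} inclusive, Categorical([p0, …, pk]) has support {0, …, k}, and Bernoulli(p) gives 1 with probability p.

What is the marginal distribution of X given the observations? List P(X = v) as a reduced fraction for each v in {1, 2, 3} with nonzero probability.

P(X=1) = 1/2, P(X=2) = 1/2

Enumerate traces; 16 have nonzero weight after conditioning:
  (Y=2, W=2, Z=0, X=2, U=0) weight 1/54
  (Y=2, W=2, Z=0, X=2, U=1) weight 1/108
  (Y=2, W=2, Z=1, X=2, U=0) weight 1/54
  (Y=2, W=2, Z=1, X=2, U=1) weight 1/108
  (Y=2, W=3, Z=0, X=2, U=0) weight 1/72
  (Y=2, W=3, Z=0, X=2, U=1) weight 1/72
  (Y=2, W=3, Z=1, X=2, U=0) weight 1/72
  (Y=2, W=3, Z=1, X=2, U=1) weight 1/72
  (Y=3, W=2, Z=0, X=1, U=0) weight 1/54
  … 7 more
Group by X:
  weight(X=1) = 1/9
  weight(X=2) = 1/9
Total weight = 1/9 + 1/9 = 2/9
P(X=1 | obs) = 1/9 / 2/9 = 1/2
P(X=2 | obs) = 1/9 / 2/9 = 1/2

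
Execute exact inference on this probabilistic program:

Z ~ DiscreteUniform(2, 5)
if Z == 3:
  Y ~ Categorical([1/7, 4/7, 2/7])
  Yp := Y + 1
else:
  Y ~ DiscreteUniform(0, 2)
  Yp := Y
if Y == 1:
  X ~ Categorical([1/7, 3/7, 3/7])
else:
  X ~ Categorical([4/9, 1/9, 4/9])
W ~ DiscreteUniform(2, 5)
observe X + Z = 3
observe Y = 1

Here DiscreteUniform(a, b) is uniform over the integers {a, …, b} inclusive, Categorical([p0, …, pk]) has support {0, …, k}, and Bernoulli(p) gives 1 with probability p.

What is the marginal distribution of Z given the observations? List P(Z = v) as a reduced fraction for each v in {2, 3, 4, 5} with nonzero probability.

Enumerate traces; 8 have nonzero weight after conditioning:
  (Z=2, Y=1, X=1, W=2) weight 1/112
  (Z=2, Y=1, X=1, W=3) weight 1/112
  (Z=2, Y=1, X=1, W=4) weight 1/112
  (Z=2, Y=1, X=1, W=5) weight 1/112
  (Z=3, Y=1, X=0, W=2) weight 1/196
  (Z=3, Y=1, X=0, W=3) weight 1/196
  (Z=3, Y=1, X=0, W=4) weight 1/196
  (Z=3, Y=1, X=0, W=5) weight 1/196
Group by Z:
  weight(Z=2) = 1/28
  weight(Z=3) = 1/49
Total weight = 1/28 + 1/49 = 11/196
P(Z=2 | obs) = 1/28 / 11/196 = 7/11
P(Z=3 | obs) = 1/49 / 11/196 = 4/11

P(Z=2) = 7/11, P(Z=3) = 4/11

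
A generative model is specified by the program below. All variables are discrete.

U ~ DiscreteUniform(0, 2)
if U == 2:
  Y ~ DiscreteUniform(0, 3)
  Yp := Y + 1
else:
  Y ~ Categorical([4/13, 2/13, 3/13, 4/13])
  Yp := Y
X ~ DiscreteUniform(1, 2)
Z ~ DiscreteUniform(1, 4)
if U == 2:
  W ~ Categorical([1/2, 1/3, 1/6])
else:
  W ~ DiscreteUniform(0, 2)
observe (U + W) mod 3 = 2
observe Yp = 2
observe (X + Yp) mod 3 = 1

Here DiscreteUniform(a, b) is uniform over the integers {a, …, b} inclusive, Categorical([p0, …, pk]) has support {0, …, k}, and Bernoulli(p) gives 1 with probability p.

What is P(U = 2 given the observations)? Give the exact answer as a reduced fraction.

P(U = 2 | obs) = 13/29

Enumerate traces; 12 have nonzero weight after conditioning:
  (U=0, Y=2, X=2, Z=1, W=2) weight 1/312
  (U=0, Y=2, X=2, Z=2, W=2) weight 1/312
  (U=0, Y=2, X=2, Z=3, W=2) weight 1/312
  (U=0, Y=2, X=2, Z=4, W=2) weight 1/312
  (U=1, Y=2, X=2, Z=1, W=1) weight 1/312
  (U=1, Y=2, X=2, Z=2, W=1) weight 1/312
  (U=1, Y=2, X=2, Z=3, W=1) weight 1/312
  (U=1, Y=2, X=2, Z=4, W=1) weight 1/312
  (U=2, Y=1, X=2, Z=1, W=0) weight 1/192
  … 3 more
Group by U:
  weight(U=0) = 1/78
  weight(U=1) = 1/78
  weight(U=2) = 1/48
Total weight = 1/78 + 1/78 + 1/48 = 29/624
P(U=0 | obs) = 1/78 / 29/624 = 8/29
P(U=1 | obs) = 1/78 / 29/624 = 8/29
P(U=2 | obs) = 1/48 / 29/624 = 13/29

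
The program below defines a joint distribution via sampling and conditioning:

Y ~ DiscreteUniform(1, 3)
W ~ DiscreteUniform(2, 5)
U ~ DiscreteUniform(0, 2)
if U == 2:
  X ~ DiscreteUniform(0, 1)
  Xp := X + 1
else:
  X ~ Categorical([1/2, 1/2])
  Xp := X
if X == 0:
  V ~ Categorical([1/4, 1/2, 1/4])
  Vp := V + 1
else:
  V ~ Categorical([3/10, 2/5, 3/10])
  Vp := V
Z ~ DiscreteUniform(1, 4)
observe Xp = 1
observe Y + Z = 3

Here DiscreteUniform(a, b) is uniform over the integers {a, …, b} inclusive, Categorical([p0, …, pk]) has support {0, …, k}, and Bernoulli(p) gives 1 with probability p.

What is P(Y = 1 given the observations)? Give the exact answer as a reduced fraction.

Enumerate traces; 72 have nonzero weight after conditioning:
  (Y=1, W=2, U=0, X=1, V=0, Z=2) weight 1/960
  (Y=1, W=2, U=0, X=1, V=1, Z=2) weight 1/720
  (Y=1, W=2, U=0, X=1, V=2, Z=2) weight 1/960
  (Y=1, W=2, U=1, X=1, V=0, Z=2) weight 1/960
  (Y=1, W=2, U=1, X=1, V=1, Z=2) weight 1/720
  (Y=1, W=2, U=1, X=1, V=2, Z=2) weight 1/960
  (Y=1, W=2, U=2, X=0, V=0, Z=2) weight 1/1152
  (Y=1, W=2, U=2, X=0, V=1, Z=2) weight 1/576
  (Y=2, W=2, U=0, X=1, V=0, Z=1) weight 1/960
  … 63 more
Group by Y:
  weight(Y=1) = 1/24
  weight(Y=2) = 1/24
Total weight = 1/24 + 1/24 = 1/12
P(Y=1 | obs) = 1/24 / 1/12 = 1/2
P(Y=2 | obs) = 1/24 / 1/12 = 1/2

P(Y = 1 | obs) = 1/2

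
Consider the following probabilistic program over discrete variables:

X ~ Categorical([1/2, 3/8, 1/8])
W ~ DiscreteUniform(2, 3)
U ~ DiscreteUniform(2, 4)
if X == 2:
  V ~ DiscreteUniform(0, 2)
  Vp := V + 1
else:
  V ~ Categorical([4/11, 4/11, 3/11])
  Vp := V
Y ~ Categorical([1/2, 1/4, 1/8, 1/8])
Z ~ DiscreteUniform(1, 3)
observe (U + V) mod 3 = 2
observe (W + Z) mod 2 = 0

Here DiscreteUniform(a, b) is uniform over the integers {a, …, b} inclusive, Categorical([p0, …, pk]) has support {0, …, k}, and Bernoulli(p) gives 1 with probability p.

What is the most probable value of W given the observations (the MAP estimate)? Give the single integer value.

Enumerate traces; 108 have nonzero weight after conditioning:
  (X=0, W=2, U=2, V=0, Y=0, Z=2) weight 1/198
  (X=0, W=2, U=2, V=0, Y=1, Z=2) weight 1/396
  (X=0, W=2, U=2, V=0, Y=2, Z=2) weight 1/792
  (X=0, W=2, U=2, V=0, Y=3, Z=2) weight 1/792
  (X=0, W=2, U=3, V=2, Y=0, Z=2) weight 1/264
  (X=0, W=2, U=3, V=2, Y=1, Z=2) weight 1/528
  (X=0, W=2, U=3, V=2, Y=2, Z=2) weight 1/1056
  (X=0, W=2, U=3, V=2, Y=3, Z=2) weight 1/1056
  (X=0, W=3, U=2, V=0, Y=0, Z=1) weight 1/198
  … 99 more
Group by W:
  weight(W=2) = 1/18
  weight(W=3) = 1/9
Total weight = 1/18 + 1/9 = 1/6
P(W=2 | obs) = 1/18 / 1/6 = 1/3
P(W=3 | obs) = 1/9 / 1/6 = 2/3
argmax = 3

argmax_v P(W = v | obs) = 3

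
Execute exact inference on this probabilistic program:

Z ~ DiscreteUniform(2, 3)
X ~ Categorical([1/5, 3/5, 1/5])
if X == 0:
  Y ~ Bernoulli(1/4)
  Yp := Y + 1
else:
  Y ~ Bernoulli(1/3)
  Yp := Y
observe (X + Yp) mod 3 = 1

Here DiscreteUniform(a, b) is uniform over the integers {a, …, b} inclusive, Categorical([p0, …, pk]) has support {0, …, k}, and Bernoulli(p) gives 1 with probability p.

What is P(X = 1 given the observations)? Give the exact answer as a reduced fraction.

P(X = 1 | obs) = 8/11

Enumerate traces; 4 have nonzero weight after conditioning:
  (Z=2, X=0, Y=0) weight 3/40
  (Z=2, X=1, Y=0) weight 1/5
  (Z=3, X=0, Y=0) weight 3/40
  (Z=3, X=1, Y=0) weight 1/5
Group by X:
  weight(X=0) = 3/20
  weight(X=1) = 2/5
Total weight = 3/20 + 2/5 = 11/20
P(X=0 | obs) = 3/20 / 11/20 = 3/11
P(X=1 | obs) = 2/5 / 11/20 = 8/11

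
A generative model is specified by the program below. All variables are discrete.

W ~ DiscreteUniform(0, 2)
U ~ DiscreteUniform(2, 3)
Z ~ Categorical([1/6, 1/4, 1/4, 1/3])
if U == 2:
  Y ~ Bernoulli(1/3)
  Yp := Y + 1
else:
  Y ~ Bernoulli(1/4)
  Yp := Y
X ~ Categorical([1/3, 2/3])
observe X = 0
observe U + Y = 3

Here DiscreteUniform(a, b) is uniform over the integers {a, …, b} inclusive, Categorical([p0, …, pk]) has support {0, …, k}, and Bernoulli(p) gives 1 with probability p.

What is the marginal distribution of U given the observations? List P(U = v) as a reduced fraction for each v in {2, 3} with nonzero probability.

Enumerate traces; 24 have nonzero weight after conditioning:
  (W=0, U=2, Z=0, Y=1, X=0) weight 1/324
  (W=0, U=2, Z=1, Y=1, X=0) weight 1/216
  (W=0, U=2, Z=2, Y=1, X=0) weight 1/216
  (W=0, U=2, Z=3, Y=1, X=0) weight 1/162
  (W=0, U=3, Z=0, Y=0, X=0) weight 1/144
  (W=0, U=3, Z=1, Y=0, X=0) weight 1/96
  (W=0, U=3, Z=2, Y=0, X=0) weight 1/96
  (W=0, U=3, Z=3, Y=0, X=0) weight 1/72
  … 16 more
Group by U:
  weight(U=2) = 1/18
  weight(U=3) = 1/8
Total weight = 1/18 + 1/8 = 13/72
P(U=2 | obs) = 1/18 / 13/72 = 4/13
P(U=3 | obs) = 1/8 / 13/72 = 9/13

P(U=2) = 4/13, P(U=3) = 9/13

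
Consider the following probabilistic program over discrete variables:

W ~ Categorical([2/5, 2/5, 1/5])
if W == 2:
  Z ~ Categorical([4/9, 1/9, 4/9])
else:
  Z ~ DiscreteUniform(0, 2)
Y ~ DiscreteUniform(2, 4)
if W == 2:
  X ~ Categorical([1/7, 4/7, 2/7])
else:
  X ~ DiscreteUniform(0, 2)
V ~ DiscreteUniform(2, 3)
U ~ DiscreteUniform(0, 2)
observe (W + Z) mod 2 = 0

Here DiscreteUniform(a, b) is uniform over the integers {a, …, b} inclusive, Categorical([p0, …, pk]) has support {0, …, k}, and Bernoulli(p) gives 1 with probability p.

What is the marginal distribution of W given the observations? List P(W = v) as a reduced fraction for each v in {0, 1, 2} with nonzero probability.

Enumerate traces; 270 have nonzero weight after conditioning:
  (W=0, Z=0, Y=2, X=0, V=2, U=0) weight 1/405
  (W=0, Z=0, Y=2, X=0, V=2, U=1) weight 1/405
  (W=0, Z=0, Y=2, X=0, V=2, U=2) weight 1/405
  (W=0, Z=0, Y=2, X=0, V=3, U=0) weight 1/405
  (W=0, Z=0, Y=2, X=0, V=3, U=1) weight 1/405
  (W=0, Z=0, Y=2, X=0, V=3, U=2) weight 1/405
  (W=0, Z=0, Y=2, X=1, V=2, U=0) weight 1/405
  (W=0, Z=0, Y=2, X=1, V=2, U=1) weight 1/405
  (W=1, Z=1, Y=2, X=0, V=2, U=0) weight 1/405
  (W=2, Z=0, Y=2, X=0, V=2, U=0) weight 2/2835
  … 260 more
Group by W:
  weight(W=0) = 4/15
  weight(W=1) = 2/15
  weight(W=2) = 8/45
Total weight = 4/15 + 2/15 + 8/45 = 26/45
P(W=0 | obs) = 4/15 / 26/45 = 6/13
P(W=1 | obs) = 2/15 / 26/45 = 3/13
P(W=2 | obs) = 8/45 / 26/45 = 4/13

P(W=0) = 6/13, P(W=1) = 3/13, P(W=2) = 4/13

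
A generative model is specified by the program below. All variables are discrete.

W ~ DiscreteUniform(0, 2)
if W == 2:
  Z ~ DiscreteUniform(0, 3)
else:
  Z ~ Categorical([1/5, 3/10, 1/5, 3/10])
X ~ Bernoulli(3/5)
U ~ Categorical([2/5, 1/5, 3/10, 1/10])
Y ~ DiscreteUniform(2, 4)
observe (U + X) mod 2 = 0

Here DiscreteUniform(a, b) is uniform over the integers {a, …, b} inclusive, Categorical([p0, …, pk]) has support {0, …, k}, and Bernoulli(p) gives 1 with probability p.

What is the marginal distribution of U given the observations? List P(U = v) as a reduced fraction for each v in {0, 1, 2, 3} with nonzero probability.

Enumerate traces; 144 have nonzero weight after conditioning:
  (W=0, Z=0, X=0, U=0, Y=2) weight 4/1125
  (W=0, Z=0, X=0, U=0, Y=3) weight 4/1125
  (W=0, Z=0, X=0, U=0, Y=4) weight 4/1125
  (W=0, Z=0, X=0, U=2, Y=2) weight 1/375
  (W=0, Z=0, X=0, U=2, Y=3) weight 1/375
  (W=0, Z=0, X=0, U=2, Y=4) weight 1/375
  (W=0, Z=0, X=1, U=1, Y=2) weight 1/375
  (W=0, Z=0, X=1, U=1, Y=3) weight 1/375
  (W=0, Z=0, X=1, U=3, Y=2) weight 1/750
  … 135 more
Group by U:
  weight(U=0) = 4/25
  weight(U=1) = 3/25
  weight(U=2) = 3/25
  weight(U=3) = 3/50
Total weight = 4/25 + 3/25 + 3/25 + 3/50 = 23/50
P(U=0 | obs) = 4/25 / 23/50 = 8/23
P(U=1 | obs) = 3/25 / 23/50 = 6/23
P(U=2 | obs) = 3/25 / 23/50 = 6/23
P(U=3 | obs) = 3/50 / 23/50 = 3/23

P(U=0) = 8/23, P(U=1) = 6/23, P(U=2) = 6/23, P(U=3) = 3/23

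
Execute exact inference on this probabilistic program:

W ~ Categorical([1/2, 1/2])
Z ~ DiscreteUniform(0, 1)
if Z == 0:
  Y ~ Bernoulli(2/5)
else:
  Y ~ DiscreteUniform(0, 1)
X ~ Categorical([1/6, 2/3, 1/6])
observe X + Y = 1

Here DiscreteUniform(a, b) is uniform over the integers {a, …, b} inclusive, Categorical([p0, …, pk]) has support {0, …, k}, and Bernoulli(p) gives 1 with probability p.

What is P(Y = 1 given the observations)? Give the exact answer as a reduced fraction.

Enumerate traces; 8 have nonzero weight after conditioning:
  (W=0, Z=0, Y=0, X=1) weight 1/10
  (W=0, Z=0, Y=1, X=0) weight 1/60
  (W=0, Z=1, Y=0, X=1) weight 1/12
  (W=0, Z=1, Y=1, X=0) weight 1/48
  (W=1, Z=0, Y=0, X=1) weight 1/10
  (W=1, Z=0, Y=1, X=0) weight 1/60
  (W=1, Z=1, Y=0, X=1) weight 1/12
  (W=1, Z=1, Y=1, X=0) weight 1/48
Group by Y:
  weight(Y=0) = 11/30
  weight(Y=1) = 3/40
Total weight = 11/30 + 3/40 = 53/120
P(Y=0 | obs) = 11/30 / 53/120 = 44/53
P(Y=1 | obs) = 3/40 / 53/120 = 9/53

P(Y = 1 | obs) = 9/53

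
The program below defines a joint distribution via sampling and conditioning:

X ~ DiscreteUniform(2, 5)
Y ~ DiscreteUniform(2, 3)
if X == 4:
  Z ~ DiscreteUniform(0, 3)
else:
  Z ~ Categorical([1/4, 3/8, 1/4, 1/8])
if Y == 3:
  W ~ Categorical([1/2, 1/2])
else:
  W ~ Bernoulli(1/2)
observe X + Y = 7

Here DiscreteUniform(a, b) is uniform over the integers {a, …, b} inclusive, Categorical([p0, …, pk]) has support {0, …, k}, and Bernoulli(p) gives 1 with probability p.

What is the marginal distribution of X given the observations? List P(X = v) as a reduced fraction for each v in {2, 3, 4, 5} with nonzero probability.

Enumerate traces; 16 have nonzero weight after conditioning:
  (X=4, Y=3, Z=0, W=0) weight 1/64
  (X=4, Y=3, Z=0, W=1) weight 1/64
  (X=4, Y=3, Z=1, W=0) weight 1/64
  (X=4, Y=3, Z=1, W=1) weight 1/64
  (X=4, Y=3, Z=2, W=0) weight 1/64
  (X=4, Y=3, Z=2, W=1) weight 1/64
  (X=4, Y=3, Z=3, W=0) weight 1/64
  (X=4, Y=3, Z=3, W=1) weight 1/64
  (X=5, Y=2, Z=0, W=0) weight 1/64
  … 7 more
Group by X:
  weight(X=4) = 1/8
  weight(X=5) = 1/8
Total weight = 1/8 + 1/8 = 1/4
P(X=4 | obs) = 1/8 / 1/4 = 1/2
P(X=5 | obs) = 1/8 / 1/4 = 1/2

P(X=4) = 1/2, P(X=5) = 1/2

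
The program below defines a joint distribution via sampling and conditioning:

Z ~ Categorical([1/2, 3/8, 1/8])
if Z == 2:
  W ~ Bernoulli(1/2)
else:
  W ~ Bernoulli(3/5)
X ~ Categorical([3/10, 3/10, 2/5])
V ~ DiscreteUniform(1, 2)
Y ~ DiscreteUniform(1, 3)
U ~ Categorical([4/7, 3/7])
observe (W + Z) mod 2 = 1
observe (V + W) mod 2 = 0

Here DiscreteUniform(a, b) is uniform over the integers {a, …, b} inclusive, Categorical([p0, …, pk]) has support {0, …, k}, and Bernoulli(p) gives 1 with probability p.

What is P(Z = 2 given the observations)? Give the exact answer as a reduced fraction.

P(Z = 2 | obs) = 5/41

Enumerate traces; 54 have nonzero weight after conditioning:
  (Z=0, W=1, X=0, V=1, Y=1, U=0) weight 3/350
  (Z=0, W=1, X=0, V=1, Y=1, U=1) weight 9/1400
  (Z=0, W=1, X=0, V=1, Y=2, U=0) weight 3/350
  (Z=0, W=1, X=0, V=1, Y=2, U=1) weight 9/1400
  (Z=0, W=1, X=0, V=1, Y=3, U=0) weight 3/350
  (Z=0, W=1, X=0, V=1, Y=3, U=1) weight 9/1400
  (Z=0, W=1, X=1, V=1, Y=1, U=0) weight 3/350
  (Z=0, W=1, X=1, V=1, Y=1, U=1) weight 9/1400
  (Z=1, W=0, X=0, V=2, Y=1, U=0) weight 3/700
  (Z=2, W=1, X=0, V=1, Y=1, U=0) weight 1/560
  … 44 more
Group by Z:
  weight(Z=0) = 3/20
  weight(Z=1) = 3/40
  weight(Z=2) = 1/32
Total weight = 3/20 + 3/40 + 1/32 = 41/160
P(Z=0 | obs) = 3/20 / 41/160 = 24/41
P(Z=1 | obs) = 3/40 / 41/160 = 12/41
P(Z=2 | obs) = 1/32 / 41/160 = 5/41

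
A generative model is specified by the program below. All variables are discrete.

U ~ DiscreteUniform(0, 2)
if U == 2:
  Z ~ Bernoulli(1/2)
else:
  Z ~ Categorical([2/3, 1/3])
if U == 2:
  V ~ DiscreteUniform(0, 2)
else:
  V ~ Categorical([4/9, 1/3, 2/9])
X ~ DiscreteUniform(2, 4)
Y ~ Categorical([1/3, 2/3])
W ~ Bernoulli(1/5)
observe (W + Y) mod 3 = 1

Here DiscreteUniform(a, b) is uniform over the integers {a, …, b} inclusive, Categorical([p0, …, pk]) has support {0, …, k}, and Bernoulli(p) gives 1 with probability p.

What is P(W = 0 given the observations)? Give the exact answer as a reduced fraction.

Enumerate traces; 108 have nonzero weight after conditioning:
  (U=0, Z=0, V=0, X=2, Y=0, W=1) weight 8/3645
  (U=0, Z=0, V=0, X=2, Y=1, W=0) weight 64/3645
  (U=0, Z=0, V=0, X=3, Y=0, W=1) weight 8/3645
  (U=0, Z=0, V=0, X=3, Y=1, W=0) weight 64/3645
  (U=0, Z=0, V=0, X=4, Y=0, W=1) weight 8/3645
  (U=0, Z=0, V=0, X=4, Y=1, W=0) weight 64/3645
  (U=0, Z=0, V=1, X=2, Y=0, W=1) weight 2/1215
  (U=0, Z=0, V=1, X=2, Y=1, W=0) weight 16/1215
  … 100 more
Group by W:
  weight(W=0) = 8/15
  weight(W=1) = 1/15
Total weight = 8/15 + 1/15 = 3/5
P(W=0 | obs) = 8/15 / 3/5 = 8/9
P(W=1 | obs) = 1/15 / 3/5 = 1/9

P(W = 0 | obs) = 8/9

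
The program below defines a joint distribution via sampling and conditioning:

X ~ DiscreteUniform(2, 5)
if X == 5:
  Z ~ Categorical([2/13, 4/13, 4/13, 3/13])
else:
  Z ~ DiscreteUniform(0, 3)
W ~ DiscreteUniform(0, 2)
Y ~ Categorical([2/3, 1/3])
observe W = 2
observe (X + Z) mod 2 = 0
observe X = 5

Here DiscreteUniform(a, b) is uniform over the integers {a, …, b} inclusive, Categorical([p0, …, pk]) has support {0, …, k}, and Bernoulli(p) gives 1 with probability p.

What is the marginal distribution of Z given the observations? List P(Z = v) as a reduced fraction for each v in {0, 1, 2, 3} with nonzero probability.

Enumerate traces; 4 have nonzero weight after conditioning:
  (X=5, Z=1, W=2, Y=0) weight 2/117
  (X=5, Z=1, W=2, Y=1) weight 1/117
  (X=5, Z=3, W=2, Y=0) weight 1/78
  (X=5, Z=3, W=2, Y=1) weight 1/156
Group by Z:
  weight(Z=1) = 1/39
  weight(Z=3) = 1/52
Total weight = 1/39 + 1/52 = 7/156
P(Z=1 | obs) = 1/39 / 7/156 = 4/7
P(Z=3 | obs) = 1/52 / 7/156 = 3/7

P(Z=1) = 4/7, P(Z=3) = 3/7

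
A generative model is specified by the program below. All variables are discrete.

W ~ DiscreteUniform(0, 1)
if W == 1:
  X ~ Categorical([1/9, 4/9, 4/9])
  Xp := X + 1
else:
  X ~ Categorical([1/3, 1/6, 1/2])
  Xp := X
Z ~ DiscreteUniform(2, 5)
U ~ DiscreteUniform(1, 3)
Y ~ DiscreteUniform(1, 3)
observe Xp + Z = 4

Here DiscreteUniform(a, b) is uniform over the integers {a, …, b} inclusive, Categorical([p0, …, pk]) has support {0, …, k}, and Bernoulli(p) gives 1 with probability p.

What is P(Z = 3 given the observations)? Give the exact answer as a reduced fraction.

P(Z = 3 | obs) = 5/28

Enumerate traces; 45 have nonzero weight after conditioning:
  (W=0, X=0, Z=4, U=1, Y=1) weight 1/216
  (W=0, X=0, Z=4, U=1, Y=2) weight 1/216
  (W=0, X=0, Z=4, U=1, Y=3) weight 1/216
  (W=0, X=0, Z=4, U=2, Y=1) weight 1/216
  (W=0, X=0, Z=4, U=2, Y=2) weight 1/216
  (W=0, X=0, Z=4, U=2, Y=3) weight 1/216
  (W=0, X=0, Z=4, U=3, Y=1) weight 1/216
  (W=0, X=0, Z=4, U=3, Y=2) weight 1/216
  (W=0, X=1, Z=3, U=1, Y=1) weight 1/432
  (W=0, X=2, Z=2, U=1, Y=1) weight 1/144
  … 35 more
Group by Z:
  weight(Z=2) = 17/144
  weight(Z=3) = 5/144
  weight(Z=4) = 1/24
Total weight = 17/144 + 5/144 + 1/24 = 7/36
P(Z=2 | obs) = 17/144 / 7/36 = 17/28
P(Z=3 | obs) = 5/144 / 7/36 = 5/28
P(Z=4 | obs) = 1/24 / 7/36 = 3/14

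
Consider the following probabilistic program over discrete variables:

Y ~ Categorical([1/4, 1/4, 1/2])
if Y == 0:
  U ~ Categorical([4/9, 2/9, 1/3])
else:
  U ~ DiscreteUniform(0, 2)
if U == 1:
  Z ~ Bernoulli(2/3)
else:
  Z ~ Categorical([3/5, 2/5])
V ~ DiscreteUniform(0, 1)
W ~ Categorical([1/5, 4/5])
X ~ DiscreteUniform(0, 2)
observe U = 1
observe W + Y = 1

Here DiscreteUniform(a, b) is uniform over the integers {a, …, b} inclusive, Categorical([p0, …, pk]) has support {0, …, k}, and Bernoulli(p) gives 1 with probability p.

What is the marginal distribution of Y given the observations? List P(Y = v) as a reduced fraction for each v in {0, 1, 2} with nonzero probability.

Enumerate traces; 24 have nonzero weight after conditioning:
  (Y=0, U=1, Z=0, V=0, W=1, X=0) weight 1/405
  (Y=0, U=1, Z=0, V=0, W=1, X=1) weight 1/405
  (Y=0, U=1, Z=0, V=0, W=1, X=2) weight 1/405
  (Y=0, U=1, Z=0, V=1, W=1, X=0) weight 1/405
  (Y=0, U=1, Z=0, V=1, W=1, X=1) weight 1/405
  (Y=0, U=1, Z=0, V=1, W=1, X=2) weight 1/405
  (Y=0, U=1, Z=1, V=0, W=1, X=0) weight 2/405
  (Y=0, U=1, Z=1, V=0, W=1, X=1) weight 2/405
  (Y=1, U=1, Z=0, V=0, W=0, X=0) weight 1/1080
  … 15 more
Group by Y:
  weight(Y=0) = 2/45
  weight(Y=1) = 1/60
Total weight = 2/45 + 1/60 = 11/180
P(Y=0 | obs) = 2/45 / 11/180 = 8/11
P(Y=1 | obs) = 1/60 / 11/180 = 3/11

P(Y=0) = 8/11, P(Y=1) = 3/11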